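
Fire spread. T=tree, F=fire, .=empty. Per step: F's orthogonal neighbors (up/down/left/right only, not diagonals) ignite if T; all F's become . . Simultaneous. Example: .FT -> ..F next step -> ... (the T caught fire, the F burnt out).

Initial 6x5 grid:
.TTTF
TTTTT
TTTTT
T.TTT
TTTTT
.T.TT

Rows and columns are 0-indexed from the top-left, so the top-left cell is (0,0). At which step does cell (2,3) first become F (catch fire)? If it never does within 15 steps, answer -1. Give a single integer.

Step 1: cell (2,3)='T' (+2 fires, +1 burnt)
Step 2: cell (2,3)='T' (+3 fires, +2 burnt)
Step 3: cell (2,3)='F' (+4 fires, +3 burnt)
  -> target ignites at step 3
Step 4: cell (2,3)='.' (+4 fires, +4 burnt)
Step 5: cell (2,3)='.' (+5 fires, +4 burnt)
Step 6: cell (2,3)='.' (+3 fires, +5 burnt)
Step 7: cell (2,3)='.' (+2 fires, +3 burnt)
Step 8: cell (2,3)='.' (+2 fires, +2 burnt)
Step 9: cell (2,3)='.' (+0 fires, +2 burnt)
  fire out at step 9

3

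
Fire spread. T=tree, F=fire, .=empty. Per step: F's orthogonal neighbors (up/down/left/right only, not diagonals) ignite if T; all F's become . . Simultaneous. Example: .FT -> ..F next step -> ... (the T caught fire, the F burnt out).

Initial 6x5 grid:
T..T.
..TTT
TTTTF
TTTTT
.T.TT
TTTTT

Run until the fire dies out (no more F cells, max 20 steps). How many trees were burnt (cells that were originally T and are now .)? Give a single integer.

Answer: 21

Derivation:
Step 1: +3 fires, +1 burnt (F count now 3)
Step 2: +4 fires, +3 burnt (F count now 4)
Step 3: +6 fires, +4 burnt (F count now 6)
Step 4: +3 fires, +6 burnt (F count now 3)
Step 5: +3 fires, +3 burnt (F count now 3)
Step 6: +1 fires, +3 burnt (F count now 1)
Step 7: +1 fires, +1 burnt (F count now 1)
Step 8: +0 fires, +1 burnt (F count now 0)
Fire out after step 8
Initially T: 22, now '.': 29
Total burnt (originally-T cells now '.'): 21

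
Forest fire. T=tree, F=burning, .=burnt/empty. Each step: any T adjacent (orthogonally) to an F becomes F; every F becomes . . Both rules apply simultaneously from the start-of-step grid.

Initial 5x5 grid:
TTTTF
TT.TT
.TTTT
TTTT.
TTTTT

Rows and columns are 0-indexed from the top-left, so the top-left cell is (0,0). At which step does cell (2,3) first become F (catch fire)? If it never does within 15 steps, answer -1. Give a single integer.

Step 1: cell (2,3)='T' (+2 fires, +1 burnt)
Step 2: cell (2,3)='T' (+3 fires, +2 burnt)
Step 3: cell (2,3)='F' (+2 fires, +3 burnt)
  -> target ignites at step 3
Step 4: cell (2,3)='.' (+4 fires, +2 burnt)
Step 5: cell (2,3)='.' (+4 fires, +4 burnt)
Step 6: cell (2,3)='.' (+3 fires, +4 burnt)
Step 7: cell (2,3)='.' (+2 fires, +3 burnt)
Step 8: cell (2,3)='.' (+1 fires, +2 burnt)
Step 9: cell (2,3)='.' (+0 fires, +1 burnt)
  fire out at step 9

3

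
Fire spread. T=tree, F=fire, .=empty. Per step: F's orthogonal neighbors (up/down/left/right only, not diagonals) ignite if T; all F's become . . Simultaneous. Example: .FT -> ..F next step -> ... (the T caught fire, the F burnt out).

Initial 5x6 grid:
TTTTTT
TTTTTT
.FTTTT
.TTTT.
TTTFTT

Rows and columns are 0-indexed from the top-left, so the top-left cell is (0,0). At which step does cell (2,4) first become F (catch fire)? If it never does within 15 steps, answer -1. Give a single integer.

Step 1: cell (2,4)='T' (+6 fires, +2 burnt)
Step 2: cell (2,4)='T' (+8 fires, +6 burnt)
Step 3: cell (2,4)='F' (+5 fires, +8 burnt)
  -> target ignites at step 3
Step 4: cell (2,4)='.' (+3 fires, +5 burnt)
Step 5: cell (2,4)='.' (+2 fires, +3 burnt)
Step 6: cell (2,4)='.' (+1 fires, +2 burnt)
Step 7: cell (2,4)='.' (+0 fires, +1 burnt)
  fire out at step 7

3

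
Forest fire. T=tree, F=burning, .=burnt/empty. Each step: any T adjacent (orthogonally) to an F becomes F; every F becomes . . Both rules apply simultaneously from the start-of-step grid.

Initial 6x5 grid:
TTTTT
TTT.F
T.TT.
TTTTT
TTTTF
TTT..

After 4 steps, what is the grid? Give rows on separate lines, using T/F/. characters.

Step 1: 3 trees catch fire, 2 burn out
  TTTTF
  TTT..
  T.TT.
  TTTTF
  TTTF.
  TTT..
Step 2: 3 trees catch fire, 3 burn out
  TTTF.
  TTT..
  T.TT.
  TTTF.
  TTF..
  TTT..
Step 3: 5 trees catch fire, 3 burn out
  TTF..
  TTT..
  T.TF.
  TTF..
  TF...
  TTF..
Step 4: 6 trees catch fire, 5 burn out
  TF...
  TTF..
  T.F..
  TF...
  F....
  TF...

TF...
TTF..
T.F..
TF...
F....
TF...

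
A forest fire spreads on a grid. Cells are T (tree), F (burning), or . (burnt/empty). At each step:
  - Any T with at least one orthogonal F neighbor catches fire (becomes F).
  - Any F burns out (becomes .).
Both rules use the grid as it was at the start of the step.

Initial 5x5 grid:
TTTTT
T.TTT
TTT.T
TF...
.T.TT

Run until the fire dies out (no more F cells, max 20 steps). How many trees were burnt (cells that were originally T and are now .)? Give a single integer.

Step 1: +3 fires, +1 burnt (F count now 3)
Step 2: +2 fires, +3 burnt (F count now 2)
Step 3: +2 fires, +2 burnt (F count now 2)
Step 4: +3 fires, +2 burnt (F count now 3)
Step 5: +3 fires, +3 burnt (F count now 3)
Step 6: +2 fires, +3 burnt (F count now 2)
Step 7: +0 fires, +2 burnt (F count now 0)
Fire out after step 7
Initially T: 17, now '.': 23
Total burnt (originally-T cells now '.'): 15

Answer: 15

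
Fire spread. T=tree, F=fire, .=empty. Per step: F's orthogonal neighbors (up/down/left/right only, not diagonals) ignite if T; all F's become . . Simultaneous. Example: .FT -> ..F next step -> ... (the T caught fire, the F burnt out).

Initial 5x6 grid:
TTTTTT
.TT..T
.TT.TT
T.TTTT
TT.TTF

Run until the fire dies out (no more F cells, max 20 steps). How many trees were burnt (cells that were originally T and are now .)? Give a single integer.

Step 1: +2 fires, +1 burnt (F count now 2)
Step 2: +3 fires, +2 burnt (F count now 3)
Step 3: +3 fires, +3 burnt (F count now 3)
Step 4: +2 fires, +3 burnt (F count now 2)
Step 5: +2 fires, +2 burnt (F count now 2)
Step 6: +3 fires, +2 burnt (F count now 3)
Step 7: +2 fires, +3 burnt (F count now 2)
Step 8: +1 fires, +2 burnt (F count now 1)
Step 9: +1 fires, +1 burnt (F count now 1)
Step 10: +0 fires, +1 burnt (F count now 0)
Fire out after step 10
Initially T: 22, now '.': 27
Total burnt (originally-T cells now '.'): 19

Answer: 19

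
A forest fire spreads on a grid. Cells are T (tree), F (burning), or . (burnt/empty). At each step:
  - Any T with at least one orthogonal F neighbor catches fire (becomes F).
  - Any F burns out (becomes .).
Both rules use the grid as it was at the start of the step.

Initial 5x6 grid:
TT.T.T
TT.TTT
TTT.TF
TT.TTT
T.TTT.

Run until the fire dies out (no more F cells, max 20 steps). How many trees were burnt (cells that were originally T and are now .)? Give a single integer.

Answer: 12

Derivation:
Step 1: +3 fires, +1 burnt (F count now 3)
Step 2: +3 fires, +3 burnt (F count now 3)
Step 3: +3 fires, +3 burnt (F count now 3)
Step 4: +2 fires, +3 burnt (F count now 2)
Step 5: +1 fires, +2 burnt (F count now 1)
Step 6: +0 fires, +1 burnt (F count now 0)
Fire out after step 6
Initially T: 22, now '.': 20
Total burnt (originally-T cells now '.'): 12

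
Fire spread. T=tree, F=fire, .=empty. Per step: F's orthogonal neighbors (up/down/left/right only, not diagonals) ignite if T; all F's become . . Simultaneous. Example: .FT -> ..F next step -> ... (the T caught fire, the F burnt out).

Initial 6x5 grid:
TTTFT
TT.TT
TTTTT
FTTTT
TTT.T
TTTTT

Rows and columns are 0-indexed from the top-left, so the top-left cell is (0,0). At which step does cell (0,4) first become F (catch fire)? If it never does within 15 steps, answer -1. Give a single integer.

Step 1: cell (0,4)='F' (+6 fires, +2 burnt)
  -> target ignites at step 1
Step 2: cell (0,4)='.' (+8 fires, +6 burnt)
Step 3: cell (0,4)='.' (+7 fires, +8 burnt)
Step 4: cell (0,4)='.' (+2 fires, +7 burnt)
Step 5: cell (0,4)='.' (+2 fires, +2 burnt)
Step 6: cell (0,4)='.' (+1 fires, +2 burnt)
Step 7: cell (0,4)='.' (+0 fires, +1 burnt)
  fire out at step 7

1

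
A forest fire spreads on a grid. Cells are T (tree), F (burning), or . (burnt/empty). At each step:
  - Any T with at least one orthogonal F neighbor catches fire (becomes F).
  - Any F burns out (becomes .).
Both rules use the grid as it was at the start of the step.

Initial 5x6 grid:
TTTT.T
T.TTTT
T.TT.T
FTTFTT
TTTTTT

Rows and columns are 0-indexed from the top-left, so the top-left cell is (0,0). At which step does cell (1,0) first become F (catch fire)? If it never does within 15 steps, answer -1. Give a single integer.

Step 1: cell (1,0)='T' (+7 fires, +2 burnt)
Step 2: cell (1,0)='F' (+7 fires, +7 burnt)
  -> target ignites at step 2
Step 3: cell (1,0)='.' (+6 fires, +7 burnt)
Step 4: cell (1,0)='.' (+3 fires, +6 burnt)
Step 5: cell (1,0)='.' (+1 fires, +3 burnt)
Step 6: cell (1,0)='.' (+0 fires, +1 burnt)
  fire out at step 6

2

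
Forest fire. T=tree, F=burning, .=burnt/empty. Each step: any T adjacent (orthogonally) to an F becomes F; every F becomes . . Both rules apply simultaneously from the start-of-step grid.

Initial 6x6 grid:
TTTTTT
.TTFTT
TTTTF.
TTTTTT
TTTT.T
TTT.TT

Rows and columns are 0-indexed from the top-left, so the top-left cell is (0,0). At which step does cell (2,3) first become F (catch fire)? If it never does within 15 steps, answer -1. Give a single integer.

Step 1: cell (2,3)='F' (+5 fires, +2 burnt)
  -> target ignites at step 1
Step 2: cell (2,3)='.' (+7 fires, +5 burnt)
Step 3: cell (2,3)='.' (+6 fires, +7 burnt)
Step 4: cell (2,3)='.' (+5 fires, +6 burnt)
Step 5: cell (2,3)='.' (+4 fires, +5 burnt)
Step 6: cell (2,3)='.' (+2 fires, +4 burnt)
Step 7: cell (2,3)='.' (+1 fires, +2 burnt)
Step 8: cell (2,3)='.' (+0 fires, +1 burnt)
  fire out at step 8

1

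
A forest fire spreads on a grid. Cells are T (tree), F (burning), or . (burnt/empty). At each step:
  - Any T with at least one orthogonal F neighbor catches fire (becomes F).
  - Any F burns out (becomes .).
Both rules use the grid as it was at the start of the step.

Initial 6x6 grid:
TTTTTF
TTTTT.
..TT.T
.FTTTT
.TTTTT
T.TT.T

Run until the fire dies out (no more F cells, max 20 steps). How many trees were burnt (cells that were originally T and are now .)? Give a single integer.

Step 1: +3 fires, +2 burnt (F count now 3)
Step 2: +5 fires, +3 burnt (F count now 5)
Step 3: +7 fires, +5 burnt (F count now 7)
Step 4: +5 fires, +7 burnt (F count now 5)
Step 5: +4 fires, +5 burnt (F count now 4)
Step 6: +1 fires, +4 burnt (F count now 1)
Step 7: +0 fires, +1 burnt (F count now 0)
Fire out after step 7
Initially T: 26, now '.': 35
Total burnt (originally-T cells now '.'): 25

Answer: 25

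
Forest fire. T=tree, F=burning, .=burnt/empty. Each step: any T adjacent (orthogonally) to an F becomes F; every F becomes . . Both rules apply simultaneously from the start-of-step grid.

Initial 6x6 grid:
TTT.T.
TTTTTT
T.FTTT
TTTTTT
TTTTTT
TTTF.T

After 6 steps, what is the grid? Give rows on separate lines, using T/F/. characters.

Step 1: 5 trees catch fire, 2 burn out
  TTT.T.
  TTFTTT
  T..FTT
  TTFTTT
  TTTFTT
  TTF..T
Step 2: 9 trees catch fire, 5 burn out
  TTF.T.
  TF.FTT
  T...FT
  TF.FTT
  TTF.FT
  TF...T
Step 3: 9 trees catch fire, 9 burn out
  TF..T.
  F...FT
  T....F
  F...FT
  TF...F
  F....T
Step 4: 7 trees catch fire, 9 burn out
  F...F.
  .....F
  F.....
  .....F
  F.....
  .....F
Step 5: 0 trees catch fire, 7 burn out
  ......
  ......
  ......
  ......
  ......
  ......
Step 6: 0 trees catch fire, 0 burn out
  ......
  ......
  ......
  ......
  ......
  ......

......
......
......
......
......
......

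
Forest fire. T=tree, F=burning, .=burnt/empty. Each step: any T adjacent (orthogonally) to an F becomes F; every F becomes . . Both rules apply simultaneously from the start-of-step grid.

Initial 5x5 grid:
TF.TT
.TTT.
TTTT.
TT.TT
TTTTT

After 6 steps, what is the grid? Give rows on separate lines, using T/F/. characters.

Step 1: 2 trees catch fire, 1 burn out
  F..TT
  .FTT.
  TTTT.
  TT.TT
  TTTTT
Step 2: 2 trees catch fire, 2 burn out
  ...TT
  ..FT.
  TFTT.
  TT.TT
  TTTTT
Step 3: 4 trees catch fire, 2 burn out
  ...TT
  ...F.
  F.FT.
  TF.TT
  TTTTT
Step 4: 4 trees catch fire, 4 burn out
  ...FT
  .....
  ...F.
  F..TT
  TFTTT
Step 5: 4 trees catch fire, 4 burn out
  ....F
  .....
  .....
  ...FT
  F.FTT
Step 6: 2 trees catch fire, 4 burn out
  .....
  .....
  .....
  ....F
  ...FT

.....
.....
.....
....F
...FT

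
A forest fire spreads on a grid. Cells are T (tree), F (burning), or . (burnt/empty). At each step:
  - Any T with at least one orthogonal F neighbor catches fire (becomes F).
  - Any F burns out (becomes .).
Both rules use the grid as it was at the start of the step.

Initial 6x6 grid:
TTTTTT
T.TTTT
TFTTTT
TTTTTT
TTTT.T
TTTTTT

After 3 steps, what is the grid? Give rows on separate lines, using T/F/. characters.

Step 1: 3 trees catch fire, 1 burn out
  TTTTTT
  T.TTTT
  F.FTTT
  TFTTTT
  TTTT.T
  TTTTTT
Step 2: 6 trees catch fire, 3 burn out
  TTTTTT
  F.FTTT
  ...FTT
  F.FTTT
  TFTT.T
  TTTTTT
Step 3: 8 trees catch fire, 6 burn out
  FTFTTT
  ...FTT
  ....FT
  ...FTT
  F.FT.T
  TFTTTT

FTFTTT
...FTT
....FT
...FTT
F.FT.T
TFTTTT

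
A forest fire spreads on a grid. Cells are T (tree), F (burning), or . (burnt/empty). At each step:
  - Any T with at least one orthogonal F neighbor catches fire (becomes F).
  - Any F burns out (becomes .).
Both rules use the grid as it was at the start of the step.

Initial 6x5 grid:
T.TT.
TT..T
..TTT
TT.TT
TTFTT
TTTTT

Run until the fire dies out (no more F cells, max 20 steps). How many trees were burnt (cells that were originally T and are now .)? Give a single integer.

Step 1: +3 fires, +1 burnt (F count now 3)
Step 2: +6 fires, +3 burnt (F count now 6)
Step 3: +5 fires, +6 burnt (F count now 5)
Step 4: +2 fires, +5 burnt (F count now 2)
Step 5: +1 fires, +2 burnt (F count now 1)
Step 6: +0 fires, +1 burnt (F count now 0)
Fire out after step 6
Initially T: 22, now '.': 25
Total burnt (originally-T cells now '.'): 17

Answer: 17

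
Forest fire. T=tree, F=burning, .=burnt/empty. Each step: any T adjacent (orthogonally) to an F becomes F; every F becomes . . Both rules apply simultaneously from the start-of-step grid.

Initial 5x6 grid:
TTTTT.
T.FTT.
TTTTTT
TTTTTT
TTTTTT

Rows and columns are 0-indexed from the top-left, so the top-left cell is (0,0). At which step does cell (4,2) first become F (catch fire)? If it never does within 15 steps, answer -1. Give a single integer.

Step 1: cell (4,2)='T' (+3 fires, +1 burnt)
Step 2: cell (4,2)='T' (+6 fires, +3 burnt)
Step 3: cell (4,2)='F' (+7 fires, +6 burnt)
  -> target ignites at step 3
Step 4: cell (4,2)='.' (+6 fires, +7 burnt)
Step 5: cell (4,2)='.' (+3 fires, +6 burnt)
Step 6: cell (4,2)='.' (+1 fires, +3 burnt)
Step 7: cell (4,2)='.' (+0 fires, +1 burnt)
  fire out at step 7

3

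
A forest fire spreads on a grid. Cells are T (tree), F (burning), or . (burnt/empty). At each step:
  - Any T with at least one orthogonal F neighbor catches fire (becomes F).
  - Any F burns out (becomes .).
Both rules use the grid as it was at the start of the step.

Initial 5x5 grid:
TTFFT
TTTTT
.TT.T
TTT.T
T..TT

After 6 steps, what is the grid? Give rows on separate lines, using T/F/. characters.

Step 1: 4 trees catch fire, 2 burn out
  TF..F
  TTFFT
  .TT.T
  TTT.T
  T..TT
Step 2: 4 trees catch fire, 4 burn out
  F....
  TF..F
  .TF.T
  TTT.T
  T..TT
Step 3: 4 trees catch fire, 4 burn out
  .....
  F....
  .F..F
  TTF.T
  T..TT
Step 4: 2 trees catch fire, 4 burn out
  .....
  .....
  .....
  TF..F
  T..TT
Step 5: 2 trees catch fire, 2 burn out
  .....
  .....
  .....
  F....
  T..TF
Step 6: 2 trees catch fire, 2 burn out
  .....
  .....
  .....
  .....
  F..F.

.....
.....
.....
.....
F..F.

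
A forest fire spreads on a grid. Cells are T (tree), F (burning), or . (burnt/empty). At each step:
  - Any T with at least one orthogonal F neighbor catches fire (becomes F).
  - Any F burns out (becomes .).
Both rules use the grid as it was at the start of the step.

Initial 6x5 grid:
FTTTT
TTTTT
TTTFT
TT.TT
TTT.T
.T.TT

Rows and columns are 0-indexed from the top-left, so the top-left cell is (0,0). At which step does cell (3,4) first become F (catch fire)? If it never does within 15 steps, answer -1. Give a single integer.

Step 1: cell (3,4)='T' (+6 fires, +2 burnt)
Step 2: cell (3,4)='F' (+8 fires, +6 burnt)
  -> target ignites at step 2
Step 3: cell (3,4)='.' (+4 fires, +8 burnt)
Step 4: cell (3,4)='.' (+3 fires, +4 burnt)
Step 5: cell (3,4)='.' (+3 fires, +3 burnt)
Step 6: cell (3,4)='.' (+0 fires, +3 burnt)
  fire out at step 6

2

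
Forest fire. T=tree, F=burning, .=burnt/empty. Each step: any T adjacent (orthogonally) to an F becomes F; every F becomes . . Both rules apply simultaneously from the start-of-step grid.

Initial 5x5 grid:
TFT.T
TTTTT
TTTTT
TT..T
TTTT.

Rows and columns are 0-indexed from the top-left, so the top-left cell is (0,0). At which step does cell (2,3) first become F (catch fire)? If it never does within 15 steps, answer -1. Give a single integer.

Step 1: cell (2,3)='T' (+3 fires, +1 burnt)
Step 2: cell (2,3)='T' (+3 fires, +3 burnt)
Step 3: cell (2,3)='T' (+4 fires, +3 burnt)
Step 4: cell (2,3)='F' (+4 fires, +4 burnt)
  -> target ignites at step 4
Step 5: cell (2,3)='.' (+4 fires, +4 burnt)
Step 6: cell (2,3)='.' (+2 fires, +4 burnt)
Step 7: cell (2,3)='.' (+0 fires, +2 burnt)
  fire out at step 7

4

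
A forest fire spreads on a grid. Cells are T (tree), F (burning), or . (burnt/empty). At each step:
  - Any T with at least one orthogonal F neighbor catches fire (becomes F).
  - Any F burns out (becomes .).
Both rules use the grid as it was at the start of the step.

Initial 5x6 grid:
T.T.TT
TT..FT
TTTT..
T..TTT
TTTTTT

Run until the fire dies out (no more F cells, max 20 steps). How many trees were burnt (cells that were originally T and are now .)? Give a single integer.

Step 1: +2 fires, +1 burnt (F count now 2)
Step 2: +1 fires, +2 burnt (F count now 1)
Step 3: +0 fires, +1 burnt (F count now 0)
Fire out after step 3
Initially T: 21, now '.': 12
Total burnt (originally-T cells now '.'): 3

Answer: 3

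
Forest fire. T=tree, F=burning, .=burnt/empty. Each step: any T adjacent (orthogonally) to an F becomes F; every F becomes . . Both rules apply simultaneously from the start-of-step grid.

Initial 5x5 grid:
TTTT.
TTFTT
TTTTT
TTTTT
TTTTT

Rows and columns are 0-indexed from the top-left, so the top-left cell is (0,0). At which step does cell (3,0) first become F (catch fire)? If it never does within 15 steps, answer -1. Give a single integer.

Step 1: cell (3,0)='T' (+4 fires, +1 burnt)
Step 2: cell (3,0)='T' (+7 fires, +4 burnt)
Step 3: cell (3,0)='T' (+6 fires, +7 burnt)
Step 4: cell (3,0)='F' (+4 fires, +6 burnt)
  -> target ignites at step 4
Step 5: cell (3,0)='.' (+2 fires, +4 burnt)
Step 6: cell (3,0)='.' (+0 fires, +2 burnt)
  fire out at step 6

4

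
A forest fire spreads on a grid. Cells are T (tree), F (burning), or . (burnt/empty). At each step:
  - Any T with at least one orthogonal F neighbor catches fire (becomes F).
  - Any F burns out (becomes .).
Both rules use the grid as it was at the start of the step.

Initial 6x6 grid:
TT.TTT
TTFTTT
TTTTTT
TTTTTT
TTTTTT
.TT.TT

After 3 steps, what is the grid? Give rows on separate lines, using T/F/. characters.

Step 1: 3 trees catch fire, 1 burn out
  TT.TTT
  TF.FTT
  TTFTTT
  TTTTTT
  TTTTTT
  .TT.TT
Step 2: 7 trees catch fire, 3 burn out
  TF.FTT
  F...FT
  TF.FTT
  TTFTTT
  TTTTTT
  .TT.TT
Step 3: 8 trees catch fire, 7 burn out
  F...FT
  .....F
  F...FT
  TF.FTT
  TTFTTT
  .TT.TT

F...FT
.....F
F...FT
TF.FTT
TTFTTT
.TT.TT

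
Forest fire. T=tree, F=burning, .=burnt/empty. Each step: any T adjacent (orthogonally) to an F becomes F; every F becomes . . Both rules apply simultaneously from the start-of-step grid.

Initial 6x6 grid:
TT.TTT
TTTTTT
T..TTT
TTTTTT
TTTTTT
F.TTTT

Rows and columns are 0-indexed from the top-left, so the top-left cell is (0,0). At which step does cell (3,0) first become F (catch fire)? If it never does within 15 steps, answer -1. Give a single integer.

Step 1: cell (3,0)='T' (+1 fires, +1 burnt)
Step 2: cell (3,0)='F' (+2 fires, +1 burnt)
  -> target ignites at step 2
Step 3: cell (3,0)='.' (+3 fires, +2 burnt)
Step 4: cell (3,0)='.' (+4 fires, +3 burnt)
Step 5: cell (3,0)='.' (+5 fires, +4 burnt)
Step 6: cell (3,0)='.' (+6 fires, +5 burnt)
Step 7: cell (3,0)='.' (+4 fires, +6 burnt)
Step 8: cell (3,0)='.' (+3 fires, +4 burnt)
Step 9: cell (3,0)='.' (+2 fires, +3 burnt)
Step 10: cell (3,0)='.' (+1 fires, +2 burnt)
Step 11: cell (3,0)='.' (+0 fires, +1 burnt)
  fire out at step 11

2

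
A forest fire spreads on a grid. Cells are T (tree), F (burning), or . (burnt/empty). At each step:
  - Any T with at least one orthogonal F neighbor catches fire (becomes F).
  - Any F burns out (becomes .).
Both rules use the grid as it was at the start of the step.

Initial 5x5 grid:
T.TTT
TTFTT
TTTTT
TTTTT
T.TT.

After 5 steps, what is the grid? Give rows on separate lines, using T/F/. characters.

Step 1: 4 trees catch fire, 1 burn out
  T.FTT
  TF.FT
  TTFTT
  TTTTT
  T.TT.
Step 2: 6 trees catch fire, 4 burn out
  T..FT
  F...F
  TF.FT
  TTFTT
  T.TT.
Step 3: 7 trees catch fire, 6 burn out
  F...F
  .....
  F...F
  TF.FT
  T.FT.
Step 4: 3 trees catch fire, 7 burn out
  .....
  .....
  .....
  F...F
  T..F.
Step 5: 1 trees catch fire, 3 burn out
  .....
  .....
  .....
  .....
  F....

.....
.....
.....
.....
F....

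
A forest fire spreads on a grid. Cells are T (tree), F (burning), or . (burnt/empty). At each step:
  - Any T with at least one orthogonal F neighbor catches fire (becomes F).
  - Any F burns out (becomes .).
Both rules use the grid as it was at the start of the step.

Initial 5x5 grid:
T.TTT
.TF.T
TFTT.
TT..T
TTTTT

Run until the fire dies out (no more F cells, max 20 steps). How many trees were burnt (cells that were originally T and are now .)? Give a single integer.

Step 1: +5 fires, +2 burnt (F count now 5)
Step 2: +4 fires, +5 burnt (F count now 4)
Step 3: +3 fires, +4 burnt (F count now 3)
Step 4: +2 fires, +3 burnt (F count now 2)
Step 5: +1 fires, +2 burnt (F count now 1)
Step 6: +1 fires, +1 burnt (F count now 1)
Step 7: +0 fires, +1 burnt (F count now 0)
Fire out after step 7
Initially T: 17, now '.': 24
Total burnt (originally-T cells now '.'): 16

Answer: 16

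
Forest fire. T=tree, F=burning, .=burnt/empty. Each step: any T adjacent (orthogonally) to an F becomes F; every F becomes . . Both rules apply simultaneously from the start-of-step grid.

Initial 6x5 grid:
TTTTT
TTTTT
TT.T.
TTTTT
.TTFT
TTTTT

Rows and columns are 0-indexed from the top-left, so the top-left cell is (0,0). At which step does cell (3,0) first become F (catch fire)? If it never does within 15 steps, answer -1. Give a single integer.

Step 1: cell (3,0)='T' (+4 fires, +1 burnt)
Step 2: cell (3,0)='T' (+6 fires, +4 burnt)
Step 3: cell (3,0)='T' (+3 fires, +6 burnt)
Step 4: cell (3,0)='F' (+6 fires, +3 burnt)
  -> target ignites at step 4
Step 5: cell (3,0)='.' (+4 fires, +6 burnt)
Step 6: cell (3,0)='.' (+2 fires, +4 burnt)
Step 7: cell (3,0)='.' (+1 fires, +2 burnt)
Step 8: cell (3,0)='.' (+0 fires, +1 burnt)
  fire out at step 8

4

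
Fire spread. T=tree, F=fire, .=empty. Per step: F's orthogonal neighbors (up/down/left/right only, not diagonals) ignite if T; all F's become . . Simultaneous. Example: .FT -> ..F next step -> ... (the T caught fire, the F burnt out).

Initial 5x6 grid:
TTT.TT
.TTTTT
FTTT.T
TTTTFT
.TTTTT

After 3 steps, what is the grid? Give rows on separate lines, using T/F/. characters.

Step 1: 5 trees catch fire, 2 burn out
  TTT.TT
  .TTTTT
  .FTT.T
  FTTF.F
  .TTTFT
Step 2: 8 trees catch fire, 5 burn out
  TTT.TT
  .FTTTT
  ..FF.F
  .FF...
  .TTF.F
Step 3: 6 trees catch fire, 8 burn out
  TFT.TT
  ..FFTF
  ......
  ......
  .FF...

TFT.TT
..FFTF
......
......
.FF...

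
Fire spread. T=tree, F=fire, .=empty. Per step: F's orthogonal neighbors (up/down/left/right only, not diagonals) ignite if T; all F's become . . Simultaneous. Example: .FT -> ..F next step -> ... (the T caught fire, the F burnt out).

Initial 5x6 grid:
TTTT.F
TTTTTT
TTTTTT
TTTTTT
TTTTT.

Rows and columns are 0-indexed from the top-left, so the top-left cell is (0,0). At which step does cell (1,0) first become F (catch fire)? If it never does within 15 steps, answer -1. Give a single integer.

Step 1: cell (1,0)='T' (+1 fires, +1 burnt)
Step 2: cell (1,0)='T' (+2 fires, +1 burnt)
Step 3: cell (1,0)='T' (+3 fires, +2 burnt)
Step 4: cell (1,0)='T' (+4 fires, +3 burnt)
Step 5: cell (1,0)='T' (+5 fires, +4 burnt)
Step 6: cell (1,0)='F' (+5 fires, +5 burnt)
  -> target ignites at step 6
Step 7: cell (1,0)='.' (+4 fires, +5 burnt)
Step 8: cell (1,0)='.' (+2 fires, +4 burnt)
Step 9: cell (1,0)='.' (+1 fires, +2 burnt)
Step 10: cell (1,0)='.' (+0 fires, +1 burnt)
  fire out at step 10

6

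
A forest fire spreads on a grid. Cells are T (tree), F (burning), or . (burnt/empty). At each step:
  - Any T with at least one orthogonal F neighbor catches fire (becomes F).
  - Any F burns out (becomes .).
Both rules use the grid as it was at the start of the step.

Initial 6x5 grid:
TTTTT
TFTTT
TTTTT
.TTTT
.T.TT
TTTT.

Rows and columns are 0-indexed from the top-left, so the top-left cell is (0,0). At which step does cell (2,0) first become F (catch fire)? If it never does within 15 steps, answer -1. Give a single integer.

Step 1: cell (2,0)='T' (+4 fires, +1 burnt)
Step 2: cell (2,0)='F' (+6 fires, +4 burnt)
  -> target ignites at step 2
Step 3: cell (2,0)='.' (+5 fires, +6 burnt)
Step 4: cell (2,0)='.' (+4 fires, +5 burnt)
Step 5: cell (2,0)='.' (+4 fires, +4 burnt)
Step 6: cell (2,0)='.' (+2 fires, +4 burnt)
Step 7: cell (2,0)='.' (+0 fires, +2 burnt)
  fire out at step 7

2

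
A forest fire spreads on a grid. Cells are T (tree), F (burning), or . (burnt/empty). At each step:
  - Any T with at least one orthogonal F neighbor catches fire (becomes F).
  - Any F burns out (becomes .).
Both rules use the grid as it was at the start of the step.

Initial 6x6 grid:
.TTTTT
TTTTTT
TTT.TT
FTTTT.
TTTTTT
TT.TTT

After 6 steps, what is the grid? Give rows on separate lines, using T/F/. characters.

Step 1: 3 trees catch fire, 1 burn out
  .TTTTT
  TTTTTT
  FTT.TT
  .FTTT.
  FTTTTT
  TT.TTT
Step 2: 5 trees catch fire, 3 burn out
  .TTTTT
  FTTTTT
  .FT.TT
  ..FTT.
  .FTTTT
  FT.TTT
Step 3: 5 trees catch fire, 5 burn out
  .TTTTT
  .FTTTT
  ..F.TT
  ...FT.
  ..FTTT
  .F.TTT
Step 4: 4 trees catch fire, 5 burn out
  .FTTTT
  ..FTTT
  ....TT
  ....F.
  ...FTT
  ...TTT
Step 5: 5 trees catch fire, 4 burn out
  ..FTTT
  ...FTT
  ....FT
  ......
  ....FT
  ...FTT
Step 6: 5 trees catch fire, 5 burn out
  ...FTT
  ....FT
  .....F
  ......
  .....F
  ....FT

...FTT
....FT
.....F
......
.....F
....FT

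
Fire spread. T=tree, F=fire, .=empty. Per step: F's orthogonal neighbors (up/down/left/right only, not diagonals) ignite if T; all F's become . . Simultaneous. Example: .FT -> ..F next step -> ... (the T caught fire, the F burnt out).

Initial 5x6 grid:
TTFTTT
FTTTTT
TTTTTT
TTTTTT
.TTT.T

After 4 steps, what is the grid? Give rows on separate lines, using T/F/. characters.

Step 1: 6 trees catch fire, 2 burn out
  FF.FTT
  .FFTTT
  FTTTTT
  TTTTTT
  .TTT.T
Step 2: 5 trees catch fire, 6 burn out
  ....FT
  ...FTT
  .FFTTT
  FTTTTT
  .TTT.T
Step 3: 5 trees catch fire, 5 burn out
  .....F
  ....FT
  ...FTT
  .FFTTT
  .TTT.T
Step 4: 5 trees catch fire, 5 burn out
  ......
  .....F
  ....FT
  ...FTT
  .FFT.T

......
.....F
....FT
...FTT
.FFT.T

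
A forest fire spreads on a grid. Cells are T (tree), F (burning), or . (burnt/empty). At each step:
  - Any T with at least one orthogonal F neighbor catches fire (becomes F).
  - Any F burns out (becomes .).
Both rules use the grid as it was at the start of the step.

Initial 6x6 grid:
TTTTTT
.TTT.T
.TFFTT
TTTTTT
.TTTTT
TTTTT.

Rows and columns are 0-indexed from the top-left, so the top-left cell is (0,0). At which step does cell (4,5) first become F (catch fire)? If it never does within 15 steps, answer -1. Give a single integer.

Step 1: cell (4,5)='T' (+6 fires, +2 burnt)
Step 2: cell (4,5)='T' (+8 fires, +6 burnt)
Step 3: cell (4,5)='T' (+9 fires, +8 burnt)
Step 4: cell (4,5)='F' (+5 fires, +9 burnt)
  -> target ignites at step 4
Step 5: cell (4,5)='.' (+1 fires, +5 burnt)
Step 6: cell (4,5)='.' (+0 fires, +1 burnt)
  fire out at step 6

4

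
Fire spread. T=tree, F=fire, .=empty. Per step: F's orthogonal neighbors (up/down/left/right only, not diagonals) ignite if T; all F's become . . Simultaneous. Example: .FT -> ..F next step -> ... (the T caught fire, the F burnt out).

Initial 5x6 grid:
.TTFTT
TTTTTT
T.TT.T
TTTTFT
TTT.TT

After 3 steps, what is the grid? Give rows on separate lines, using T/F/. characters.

Step 1: 6 trees catch fire, 2 burn out
  .TF.FT
  TTTFTT
  T.TT.T
  TTTF.F
  TTT.FT
Step 2: 8 trees catch fire, 6 burn out
  .F...F
  TTF.FT
  T.TF.F
  TTF...
  TTT..F
Step 3: 5 trees catch fire, 8 burn out
  ......
  TF...F
  T.F...
  TF....
  TTF...

......
TF...F
T.F...
TF....
TTF...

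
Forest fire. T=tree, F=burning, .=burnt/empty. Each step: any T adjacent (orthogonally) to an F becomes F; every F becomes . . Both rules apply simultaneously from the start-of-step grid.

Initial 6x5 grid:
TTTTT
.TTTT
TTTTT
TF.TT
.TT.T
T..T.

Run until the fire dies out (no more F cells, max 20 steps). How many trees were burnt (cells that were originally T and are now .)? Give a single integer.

Answer: 20

Derivation:
Step 1: +3 fires, +1 burnt (F count now 3)
Step 2: +4 fires, +3 burnt (F count now 4)
Step 3: +3 fires, +4 burnt (F count now 3)
Step 4: +5 fires, +3 burnt (F count now 5)
Step 5: +3 fires, +5 burnt (F count now 3)
Step 6: +2 fires, +3 burnt (F count now 2)
Step 7: +0 fires, +2 burnt (F count now 0)
Fire out after step 7
Initially T: 22, now '.': 28
Total burnt (originally-T cells now '.'): 20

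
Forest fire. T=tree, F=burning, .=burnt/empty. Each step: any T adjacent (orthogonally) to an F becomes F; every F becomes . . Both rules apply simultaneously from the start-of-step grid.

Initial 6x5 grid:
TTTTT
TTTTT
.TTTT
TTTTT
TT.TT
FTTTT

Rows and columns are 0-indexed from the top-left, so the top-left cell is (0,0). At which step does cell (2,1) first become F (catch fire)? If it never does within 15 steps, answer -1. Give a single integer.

Step 1: cell (2,1)='T' (+2 fires, +1 burnt)
Step 2: cell (2,1)='T' (+3 fires, +2 burnt)
Step 3: cell (2,1)='T' (+2 fires, +3 burnt)
Step 4: cell (2,1)='F' (+4 fires, +2 burnt)
  -> target ignites at step 4
Step 5: cell (2,1)='.' (+4 fires, +4 burnt)
Step 6: cell (2,1)='.' (+5 fires, +4 burnt)
Step 7: cell (2,1)='.' (+4 fires, +5 burnt)
Step 8: cell (2,1)='.' (+2 fires, +4 burnt)
Step 9: cell (2,1)='.' (+1 fires, +2 burnt)
Step 10: cell (2,1)='.' (+0 fires, +1 burnt)
  fire out at step 10

4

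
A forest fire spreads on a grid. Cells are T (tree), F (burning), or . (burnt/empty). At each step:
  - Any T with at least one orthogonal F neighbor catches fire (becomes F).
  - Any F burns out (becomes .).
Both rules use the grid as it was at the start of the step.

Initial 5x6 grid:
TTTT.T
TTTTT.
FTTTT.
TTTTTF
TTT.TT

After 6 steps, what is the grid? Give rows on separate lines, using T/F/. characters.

Step 1: 5 trees catch fire, 2 burn out
  TTTT.T
  FTTTT.
  .FTTT.
  FTTTF.
  TTT.TF
Step 2: 8 trees catch fire, 5 burn out
  FTTT.T
  .FTTT.
  ..FTF.
  .FTF..
  FTT.F.
Step 3: 6 trees catch fire, 8 burn out
  .FTT.T
  ..FTF.
  ...F..
  ..F...
  .FT...
Step 4: 3 trees catch fire, 6 burn out
  ..FT.T
  ...F..
  ......
  ......
  ..F...
Step 5: 1 trees catch fire, 3 burn out
  ...F.T
  ......
  ......
  ......
  ......
Step 6: 0 trees catch fire, 1 burn out
  .....T
  ......
  ......
  ......
  ......

.....T
......
......
......
......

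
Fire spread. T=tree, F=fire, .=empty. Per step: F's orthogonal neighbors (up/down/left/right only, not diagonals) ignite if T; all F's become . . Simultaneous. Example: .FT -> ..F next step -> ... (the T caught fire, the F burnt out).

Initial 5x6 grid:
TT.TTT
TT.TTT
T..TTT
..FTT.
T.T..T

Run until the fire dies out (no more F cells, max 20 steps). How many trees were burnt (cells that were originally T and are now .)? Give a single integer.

Answer: 12

Derivation:
Step 1: +2 fires, +1 burnt (F count now 2)
Step 2: +2 fires, +2 burnt (F count now 2)
Step 3: +2 fires, +2 burnt (F count now 2)
Step 4: +3 fires, +2 burnt (F count now 3)
Step 5: +2 fires, +3 burnt (F count now 2)
Step 6: +1 fires, +2 burnt (F count now 1)
Step 7: +0 fires, +1 burnt (F count now 0)
Fire out after step 7
Initially T: 19, now '.': 23
Total burnt (originally-T cells now '.'): 12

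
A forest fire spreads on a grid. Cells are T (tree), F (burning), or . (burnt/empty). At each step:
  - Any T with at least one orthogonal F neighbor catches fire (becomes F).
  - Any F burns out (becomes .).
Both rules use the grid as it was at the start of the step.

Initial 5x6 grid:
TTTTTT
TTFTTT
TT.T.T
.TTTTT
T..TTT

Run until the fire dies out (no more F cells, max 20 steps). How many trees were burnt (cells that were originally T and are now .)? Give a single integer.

Answer: 23

Derivation:
Step 1: +3 fires, +1 burnt (F count now 3)
Step 2: +6 fires, +3 burnt (F count now 6)
Step 3: +6 fires, +6 burnt (F count now 6)
Step 4: +5 fires, +6 burnt (F count now 5)
Step 5: +2 fires, +5 burnt (F count now 2)
Step 6: +1 fires, +2 burnt (F count now 1)
Step 7: +0 fires, +1 burnt (F count now 0)
Fire out after step 7
Initially T: 24, now '.': 29
Total burnt (originally-T cells now '.'): 23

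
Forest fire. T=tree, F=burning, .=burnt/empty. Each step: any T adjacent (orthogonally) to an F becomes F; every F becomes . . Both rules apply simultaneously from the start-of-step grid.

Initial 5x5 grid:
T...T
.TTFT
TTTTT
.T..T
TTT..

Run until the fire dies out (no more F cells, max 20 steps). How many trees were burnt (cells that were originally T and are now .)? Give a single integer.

Answer: 14

Derivation:
Step 1: +3 fires, +1 burnt (F count now 3)
Step 2: +4 fires, +3 burnt (F count now 4)
Step 3: +2 fires, +4 burnt (F count now 2)
Step 4: +2 fires, +2 burnt (F count now 2)
Step 5: +1 fires, +2 burnt (F count now 1)
Step 6: +2 fires, +1 burnt (F count now 2)
Step 7: +0 fires, +2 burnt (F count now 0)
Fire out after step 7
Initially T: 15, now '.': 24
Total burnt (originally-T cells now '.'): 14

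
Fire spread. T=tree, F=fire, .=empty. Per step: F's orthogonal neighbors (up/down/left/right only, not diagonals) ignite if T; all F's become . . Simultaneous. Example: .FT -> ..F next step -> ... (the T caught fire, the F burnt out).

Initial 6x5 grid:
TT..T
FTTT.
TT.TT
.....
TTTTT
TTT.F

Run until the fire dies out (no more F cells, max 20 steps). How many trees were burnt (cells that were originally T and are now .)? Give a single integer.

Answer: 17

Derivation:
Step 1: +4 fires, +2 burnt (F count now 4)
Step 2: +4 fires, +4 burnt (F count now 4)
Step 3: +2 fires, +4 burnt (F count now 2)
Step 4: +3 fires, +2 burnt (F count now 3)
Step 5: +3 fires, +3 burnt (F count now 3)
Step 6: +1 fires, +3 burnt (F count now 1)
Step 7: +0 fires, +1 burnt (F count now 0)
Fire out after step 7
Initially T: 18, now '.': 29
Total burnt (originally-T cells now '.'): 17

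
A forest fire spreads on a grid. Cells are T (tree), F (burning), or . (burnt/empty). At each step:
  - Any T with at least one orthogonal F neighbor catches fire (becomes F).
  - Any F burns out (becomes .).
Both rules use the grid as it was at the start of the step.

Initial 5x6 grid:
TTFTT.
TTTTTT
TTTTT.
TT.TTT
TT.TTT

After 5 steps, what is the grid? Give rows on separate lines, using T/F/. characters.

Step 1: 3 trees catch fire, 1 burn out
  TF.FT.
  TTFTTT
  TTTTT.
  TT.TTT
  TT.TTT
Step 2: 5 trees catch fire, 3 burn out
  F...F.
  TF.FTT
  TTFTT.
  TT.TTT
  TT.TTT
Step 3: 4 trees catch fire, 5 burn out
  ......
  F...FT
  TF.FT.
  TT.TTT
  TT.TTT
Step 4: 5 trees catch fire, 4 burn out
  ......
  .....F
  F...F.
  TF.FTT
  TT.TTT
Step 5: 4 trees catch fire, 5 burn out
  ......
  ......
  ......
  F...FT
  TF.FTT

......
......
......
F...FT
TF.FTT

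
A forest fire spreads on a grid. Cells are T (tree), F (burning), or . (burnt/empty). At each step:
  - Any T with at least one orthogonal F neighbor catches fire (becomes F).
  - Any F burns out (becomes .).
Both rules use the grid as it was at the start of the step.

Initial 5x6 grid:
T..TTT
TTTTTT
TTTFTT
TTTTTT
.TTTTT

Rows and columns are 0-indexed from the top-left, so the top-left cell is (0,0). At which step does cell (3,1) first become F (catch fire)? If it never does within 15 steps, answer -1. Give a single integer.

Step 1: cell (3,1)='T' (+4 fires, +1 burnt)
Step 2: cell (3,1)='T' (+8 fires, +4 burnt)
Step 3: cell (3,1)='F' (+8 fires, +8 burnt)
  -> target ignites at step 3
Step 4: cell (3,1)='.' (+5 fires, +8 burnt)
Step 5: cell (3,1)='.' (+1 fires, +5 burnt)
Step 6: cell (3,1)='.' (+0 fires, +1 burnt)
  fire out at step 6

3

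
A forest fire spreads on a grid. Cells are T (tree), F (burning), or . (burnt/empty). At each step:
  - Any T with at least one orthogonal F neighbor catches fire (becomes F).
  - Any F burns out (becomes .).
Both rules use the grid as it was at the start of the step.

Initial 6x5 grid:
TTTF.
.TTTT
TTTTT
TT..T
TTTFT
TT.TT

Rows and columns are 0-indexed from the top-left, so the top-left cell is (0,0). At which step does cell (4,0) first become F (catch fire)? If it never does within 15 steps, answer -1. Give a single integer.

Step 1: cell (4,0)='T' (+5 fires, +2 burnt)
Step 2: cell (4,0)='T' (+7 fires, +5 burnt)
Step 3: cell (4,0)='F' (+7 fires, +7 burnt)
  -> target ignites at step 3
Step 4: cell (4,0)='.' (+3 fires, +7 burnt)
Step 5: cell (4,0)='.' (+1 fires, +3 burnt)
Step 6: cell (4,0)='.' (+0 fires, +1 burnt)
  fire out at step 6

3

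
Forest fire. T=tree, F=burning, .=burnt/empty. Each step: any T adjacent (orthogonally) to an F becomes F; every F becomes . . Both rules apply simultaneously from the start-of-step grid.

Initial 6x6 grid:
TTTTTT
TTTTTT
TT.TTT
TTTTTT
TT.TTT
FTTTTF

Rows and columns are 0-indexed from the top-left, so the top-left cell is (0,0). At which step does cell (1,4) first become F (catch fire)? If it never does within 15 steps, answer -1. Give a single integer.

Step 1: cell (1,4)='T' (+4 fires, +2 burnt)
Step 2: cell (1,4)='T' (+6 fires, +4 burnt)
Step 3: cell (1,4)='T' (+5 fires, +6 burnt)
Step 4: cell (1,4)='T' (+6 fires, +5 burnt)
Step 5: cell (1,4)='F' (+5 fires, +6 burnt)
  -> target ignites at step 5
Step 6: cell (1,4)='.' (+4 fires, +5 burnt)
Step 7: cell (1,4)='.' (+2 fires, +4 burnt)
Step 8: cell (1,4)='.' (+0 fires, +2 burnt)
  fire out at step 8

5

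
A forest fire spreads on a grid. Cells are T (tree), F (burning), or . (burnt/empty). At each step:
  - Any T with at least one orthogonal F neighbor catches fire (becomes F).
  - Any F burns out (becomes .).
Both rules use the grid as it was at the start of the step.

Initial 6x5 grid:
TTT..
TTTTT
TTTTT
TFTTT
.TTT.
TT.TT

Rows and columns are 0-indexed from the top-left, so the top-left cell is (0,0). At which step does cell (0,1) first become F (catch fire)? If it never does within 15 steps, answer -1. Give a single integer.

Step 1: cell (0,1)='T' (+4 fires, +1 burnt)
Step 2: cell (0,1)='T' (+6 fires, +4 burnt)
Step 3: cell (0,1)='F' (+7 fires, +6 burnt)
  -> target ignites at step 3
Step 4: cell (0,1)='.' (+5 fires, +7 burnt)
Step 5: cell (0,1)='.' (+2 fires, +5 burnt)
Step 6: cell (0,1)='.' (+0 fires, +2 burnt)
  fire out at step 6

3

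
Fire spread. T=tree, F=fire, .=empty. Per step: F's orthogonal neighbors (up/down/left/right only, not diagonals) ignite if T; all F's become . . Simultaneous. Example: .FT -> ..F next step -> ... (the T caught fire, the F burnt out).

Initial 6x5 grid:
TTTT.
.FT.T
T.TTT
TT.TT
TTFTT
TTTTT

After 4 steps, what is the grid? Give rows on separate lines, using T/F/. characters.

Step 1: 5 trees catch fire, 2 burn out
  TFTT.
  ..F.T
  T.TTT
  TT.TT
  TF.FT
  TTFTT
Step 2: 9 trees catch fire, 5 burn out
  F.FT.
  ....T
  T.FTT
  TF.FT
  F...F
  TF.FT
Step 3: 6 trees catch fire, 9 burn out
  ...F.
  ....T
  T..FT
  F...F
  .....
  F...F
Step 4: 2 trees catch fire, 6 burn out
  .....
  ....T
  F...F
  .....
  .....
  .....

.....
....T
F...F
.....
.....
.....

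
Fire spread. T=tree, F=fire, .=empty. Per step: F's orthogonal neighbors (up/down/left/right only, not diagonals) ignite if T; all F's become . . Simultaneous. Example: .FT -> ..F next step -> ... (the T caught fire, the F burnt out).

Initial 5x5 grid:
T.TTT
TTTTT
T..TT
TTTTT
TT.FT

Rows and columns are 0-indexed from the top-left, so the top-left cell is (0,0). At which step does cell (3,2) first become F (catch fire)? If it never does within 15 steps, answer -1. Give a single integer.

Step 1: cell (3,2)='T' (+2 fires, +1 burnt)
Step 2: cell (3,2)='F' (+3 fires, +2 burnt)
  -> target ignites at step 2
Step 3: cell (3,2)='.' (+3 fires, +3 burnt)
Step 4: cell (3,2)='.' (+5 fires, +3 burnt)
Step 5: cell (3,2)='.' (+5 fires, +5 burnt)
Step 6: cell (3,2)='.' (+1 fires, +5 burnt)
Step 7: cell (3,2)='.' (+1 fires, +1 burnt)
Step 8: cell (3,2)='.' (+0 fires, +1 burnt)
  fire out at step 8

2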